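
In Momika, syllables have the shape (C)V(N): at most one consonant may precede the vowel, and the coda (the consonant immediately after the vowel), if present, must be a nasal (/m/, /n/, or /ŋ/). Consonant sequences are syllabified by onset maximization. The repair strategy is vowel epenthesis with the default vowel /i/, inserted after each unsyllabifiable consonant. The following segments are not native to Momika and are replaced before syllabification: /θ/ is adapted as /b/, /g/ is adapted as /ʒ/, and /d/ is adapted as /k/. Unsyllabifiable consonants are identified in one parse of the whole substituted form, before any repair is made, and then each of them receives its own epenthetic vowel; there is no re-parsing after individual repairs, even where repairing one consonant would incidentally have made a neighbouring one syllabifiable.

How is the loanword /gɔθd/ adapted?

ʒɔbiki

Substitution: /g/ → /ʒ/, /θ/ → /b/, /d/ → /k/, giving /ʒɔbk/.
Under (C)V(N), the unsyllabifiable consonants are /b/, /k/ (only a nasal (/m/, /n/, or /ŋ/) is licensed in coda position; onsets are limited to one consonant).
Each unlicensed consonant becomes the onset of a new syllable: /b/ → /bi/, /k/ → /ki/.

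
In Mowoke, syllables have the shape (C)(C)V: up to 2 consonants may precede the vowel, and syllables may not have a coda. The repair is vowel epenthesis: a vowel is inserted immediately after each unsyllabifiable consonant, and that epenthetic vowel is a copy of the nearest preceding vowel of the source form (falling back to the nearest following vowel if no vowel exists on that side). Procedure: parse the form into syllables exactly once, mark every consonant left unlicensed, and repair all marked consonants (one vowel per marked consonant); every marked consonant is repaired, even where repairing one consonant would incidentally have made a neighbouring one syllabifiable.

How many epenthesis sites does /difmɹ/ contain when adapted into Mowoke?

3

The unsyllabifiable consonants are /f/, /m/, /ɹ/; each receives one epenthetic vowel.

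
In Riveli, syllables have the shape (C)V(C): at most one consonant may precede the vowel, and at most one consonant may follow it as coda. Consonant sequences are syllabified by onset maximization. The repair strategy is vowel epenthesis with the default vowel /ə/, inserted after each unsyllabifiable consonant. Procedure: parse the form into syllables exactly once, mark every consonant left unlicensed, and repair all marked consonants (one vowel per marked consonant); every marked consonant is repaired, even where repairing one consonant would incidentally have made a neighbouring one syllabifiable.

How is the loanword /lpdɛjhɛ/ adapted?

ləpədɛjhɛ

The consonants /l/, /p/ cannot be parsed into a legal (C)V(C) syllable (at most one coda consonant is licensed; onsets are limited to one consonant).
Epenthesis after each stranded consonant: /l/ → /lə/, /p/ → /pə/.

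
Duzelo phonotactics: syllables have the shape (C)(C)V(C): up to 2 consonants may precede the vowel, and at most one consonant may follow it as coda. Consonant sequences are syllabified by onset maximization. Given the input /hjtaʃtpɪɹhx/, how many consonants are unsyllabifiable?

3

The consonants /h/, /h/, /x/ cannot be parsed into a legal (C)(C)V(C) syllable (at most one coda consonant is licensed; onsets may contain at most 2 consonants).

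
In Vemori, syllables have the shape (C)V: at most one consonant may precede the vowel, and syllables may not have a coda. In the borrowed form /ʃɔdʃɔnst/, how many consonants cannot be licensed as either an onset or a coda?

Under (C)V, the unsyllabifiable consonants are /d/, /n/, /s/, /t/ (no codas are permitted; onsets are limited to one consonant).

4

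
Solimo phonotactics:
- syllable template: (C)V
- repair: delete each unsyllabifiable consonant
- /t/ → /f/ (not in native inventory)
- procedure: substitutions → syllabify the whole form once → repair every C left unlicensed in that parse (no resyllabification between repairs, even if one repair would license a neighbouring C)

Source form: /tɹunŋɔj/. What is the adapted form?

Substitution: /t/ → /f/, giving /fɹunŋɔj/.
Under (C)V, the unsyllabifiable consonants are /f/, /n/, /j/ (no codas are permitted; onsets are limited to one consonant).
Each unlicensed consonant is deleted: /f/, /n/, /j/.

ɹuŋɔ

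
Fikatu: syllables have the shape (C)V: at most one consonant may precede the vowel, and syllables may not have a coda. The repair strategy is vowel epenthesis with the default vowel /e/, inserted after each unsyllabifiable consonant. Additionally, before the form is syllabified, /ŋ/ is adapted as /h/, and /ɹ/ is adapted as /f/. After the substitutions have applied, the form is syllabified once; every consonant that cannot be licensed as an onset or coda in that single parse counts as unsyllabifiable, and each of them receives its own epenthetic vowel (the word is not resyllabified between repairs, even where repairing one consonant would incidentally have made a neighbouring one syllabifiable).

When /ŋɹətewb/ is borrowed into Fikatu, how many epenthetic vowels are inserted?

3

After substitution the input is /hfətewb/.
The unsyllabifiable consonants are /h/, /w/, /b/; each receives one epenthetic vowel.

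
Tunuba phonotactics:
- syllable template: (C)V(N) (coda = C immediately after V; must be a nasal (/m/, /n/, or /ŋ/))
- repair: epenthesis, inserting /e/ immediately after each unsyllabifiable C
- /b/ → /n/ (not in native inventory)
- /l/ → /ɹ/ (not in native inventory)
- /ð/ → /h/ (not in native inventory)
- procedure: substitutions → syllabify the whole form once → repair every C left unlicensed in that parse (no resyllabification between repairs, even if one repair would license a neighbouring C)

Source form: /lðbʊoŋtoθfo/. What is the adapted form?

Substitution: /l/ → /ɹ/, /ð/ → /h/, /b/ → /n/, giving /ɹhnʊoŋtoθfo/.
The consonants /ɹ/, /h/, /θ/ cannot be parsed into a legal (C)V(N) syllable (only a nasal (/m/, /n/, or /ŋ/) is licensed in coda position; onsets are limited to one consonant).
Each unlicensed consonant becomes the onset of a new syllable: /ɹ/ → /ɹe/, /h/ → /he/, /θ/ → /θe/.

ɹehenʊoŋtoθefo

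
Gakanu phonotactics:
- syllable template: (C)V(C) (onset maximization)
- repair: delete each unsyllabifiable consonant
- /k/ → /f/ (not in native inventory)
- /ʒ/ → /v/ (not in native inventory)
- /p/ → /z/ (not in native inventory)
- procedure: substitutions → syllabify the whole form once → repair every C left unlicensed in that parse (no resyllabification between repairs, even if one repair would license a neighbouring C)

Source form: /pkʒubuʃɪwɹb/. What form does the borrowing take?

vubuʃɪw

Substitution: /p/ → /z/, /k/ → /f/, /ʒ/ → /v/, giving /zfvubuʃɪwɹb/.
Syllabifying with onset maximization leaves /z/, /f/, /ɹ/, /b/ stranded (at most one coda consonant is licensed; onsets are limited to one consonant).
Each unlicensed consonant is deleted: /z/, /f/, /ɹ/, /b/.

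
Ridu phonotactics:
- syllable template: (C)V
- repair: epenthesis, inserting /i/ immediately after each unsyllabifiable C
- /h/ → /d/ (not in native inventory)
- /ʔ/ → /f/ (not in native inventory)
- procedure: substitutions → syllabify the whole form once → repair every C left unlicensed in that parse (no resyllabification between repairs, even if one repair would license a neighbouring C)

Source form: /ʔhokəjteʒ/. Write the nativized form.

Substitution: /ʔ/ → /f/, /h/ → /d/, giving /fdokəjteʒ/.
Syllabifying with onset maximization leaves /f/, /j/, /ʒ/ stranded (no codas are permitted; onsets are limited to one consonant).
Inserting the epenthetic vowel yields /f/ → /fi/, /j/ → /ji/, /ʒ/ → /ʒi/.

fidokəjiteʒi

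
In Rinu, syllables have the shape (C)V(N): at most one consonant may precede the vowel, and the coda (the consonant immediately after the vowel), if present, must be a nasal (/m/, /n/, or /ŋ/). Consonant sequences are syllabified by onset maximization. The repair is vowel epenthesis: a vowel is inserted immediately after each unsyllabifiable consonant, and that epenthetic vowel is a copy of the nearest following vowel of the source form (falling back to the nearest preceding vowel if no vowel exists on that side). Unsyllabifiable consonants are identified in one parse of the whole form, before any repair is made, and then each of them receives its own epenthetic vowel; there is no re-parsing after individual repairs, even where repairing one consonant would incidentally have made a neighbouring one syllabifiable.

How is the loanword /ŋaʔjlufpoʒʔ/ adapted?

ŋaʔujulufopoʒoʔo

The consonants /ʔ/, /j/, /f/, /ʒ/, /ʔ/ cannot be parsed into a legal (C)V(N) syllable (only a nasal (/m/, /n/, or /ŋ/) is licensed in coda position; onsets are limited to one consonant).
Epenthesis after each stranded consonant: /ʔ/ → /ʔu/, /j/ → /ju/, /f/ → /fo/, /ʒ/ → /ʒo/, /ʔ/ → /ʔo/.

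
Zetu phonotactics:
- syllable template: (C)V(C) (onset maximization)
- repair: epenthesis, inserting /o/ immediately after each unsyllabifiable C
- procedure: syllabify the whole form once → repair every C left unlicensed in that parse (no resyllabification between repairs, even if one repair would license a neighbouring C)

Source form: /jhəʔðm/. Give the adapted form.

Syllabifying with onset maximization leaves /j/, /ð/, /m/ stranded (at most one coda consonant is licensed; onsets are limited to one consonant).
Epenthesis after each stranded consonant: /j/ → /jo/, /ð/ → /ðo/, /m/ → /mo/.

johəʔðomo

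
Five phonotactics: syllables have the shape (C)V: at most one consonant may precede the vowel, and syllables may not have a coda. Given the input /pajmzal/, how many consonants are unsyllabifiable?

The consonants /j/, /m/, /l/ cannot be parsed into a legal (C)V syllable (no codas are permitted; onsets are limited to one consonant).

3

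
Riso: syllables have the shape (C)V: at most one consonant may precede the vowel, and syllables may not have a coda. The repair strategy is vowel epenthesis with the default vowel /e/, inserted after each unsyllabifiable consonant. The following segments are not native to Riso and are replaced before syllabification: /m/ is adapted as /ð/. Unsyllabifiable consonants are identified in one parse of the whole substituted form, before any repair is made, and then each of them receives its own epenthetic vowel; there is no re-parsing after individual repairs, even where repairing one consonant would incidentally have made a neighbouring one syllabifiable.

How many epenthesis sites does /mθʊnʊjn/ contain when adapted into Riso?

After substitution the input is /ðθʊnʊjn/.
The unsyllabifiable consonants are /ð/, /j/, /n/; each receives one epenthetic vowel.

3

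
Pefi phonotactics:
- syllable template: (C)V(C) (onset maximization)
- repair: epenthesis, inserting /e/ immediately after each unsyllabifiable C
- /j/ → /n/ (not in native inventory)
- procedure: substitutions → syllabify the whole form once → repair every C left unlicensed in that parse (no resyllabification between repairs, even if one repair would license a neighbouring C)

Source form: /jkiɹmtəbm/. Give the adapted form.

Substitution: /j/ → /n/, giving /nkiɹmtəbm/.
Syllabifying with onset maximization leaves /n/, /m/, /m/ stranded (at most one coda consonant is licensed; onsets are limited to one consonant).
Inserting the epenthetic vowel yields /n/ → /ne/, /m/ → /me/, /m/ → /me/.

nekiɹmetəbme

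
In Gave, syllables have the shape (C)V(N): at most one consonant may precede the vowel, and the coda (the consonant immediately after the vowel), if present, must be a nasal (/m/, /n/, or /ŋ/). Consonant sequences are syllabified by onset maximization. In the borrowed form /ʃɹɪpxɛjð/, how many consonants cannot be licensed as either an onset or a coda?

Syllabifying with onset maximization leaves /ʃ/, /p/, /j/, /ð/ stranded (only a nasal (/m/, /n/, or /ŋ/) is licensed in coda position; onsets are limited to one consonant).

4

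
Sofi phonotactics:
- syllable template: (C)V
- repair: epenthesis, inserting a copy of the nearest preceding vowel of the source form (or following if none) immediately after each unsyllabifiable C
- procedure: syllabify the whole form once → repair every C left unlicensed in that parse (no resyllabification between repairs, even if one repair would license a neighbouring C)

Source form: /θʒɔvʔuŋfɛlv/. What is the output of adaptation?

θɔʒɔvɔʔuŋufɛlɛvɛ

The consonants /θ/, /v/, /ŋ/, /l/, /v/ cannot be parsed into a legal (C)V syllable (no codas are permitted; onsets are limited to one consonant).
Epenthesis after each stranded consonant: /θ/ → /θɔ/, /v/ → /vɔ/, /ŋ/ → /ŋu/, /l/ → /lɛ/, /v/ → /vɛ/.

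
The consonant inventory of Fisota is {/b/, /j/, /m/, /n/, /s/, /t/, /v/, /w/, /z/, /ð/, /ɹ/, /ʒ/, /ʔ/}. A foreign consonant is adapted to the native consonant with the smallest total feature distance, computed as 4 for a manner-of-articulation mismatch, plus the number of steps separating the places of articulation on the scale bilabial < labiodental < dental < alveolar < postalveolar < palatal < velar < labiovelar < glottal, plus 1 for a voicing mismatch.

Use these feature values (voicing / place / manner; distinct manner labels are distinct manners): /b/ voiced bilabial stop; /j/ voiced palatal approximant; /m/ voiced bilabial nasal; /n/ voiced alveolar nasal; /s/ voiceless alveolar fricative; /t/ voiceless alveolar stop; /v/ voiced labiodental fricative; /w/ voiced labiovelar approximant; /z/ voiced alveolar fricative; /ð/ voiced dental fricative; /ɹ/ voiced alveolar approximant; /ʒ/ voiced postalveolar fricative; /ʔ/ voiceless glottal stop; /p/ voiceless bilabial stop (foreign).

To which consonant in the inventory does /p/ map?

/b/ is closest: same manner (stop), place distance 0 (bilabial→bilabial), voicing differs (+1); total 1. Next closest is /t/ at distance 3.

b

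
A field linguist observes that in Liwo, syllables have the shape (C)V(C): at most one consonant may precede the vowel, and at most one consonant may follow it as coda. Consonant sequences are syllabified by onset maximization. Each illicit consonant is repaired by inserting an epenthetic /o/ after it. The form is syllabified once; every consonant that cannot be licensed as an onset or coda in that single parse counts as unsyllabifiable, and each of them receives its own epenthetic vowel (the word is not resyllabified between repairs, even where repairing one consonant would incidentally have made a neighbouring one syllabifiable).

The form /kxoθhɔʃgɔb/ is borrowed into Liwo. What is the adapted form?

koxoθhɔʃgɔb

Under (C)V(C), the unsyllabifiable consonants are /k/ (at most one coda consonant is licensed; onsets are limited to one consonant).
Inserting the epenthetic vowel yields /k/ → /ko/.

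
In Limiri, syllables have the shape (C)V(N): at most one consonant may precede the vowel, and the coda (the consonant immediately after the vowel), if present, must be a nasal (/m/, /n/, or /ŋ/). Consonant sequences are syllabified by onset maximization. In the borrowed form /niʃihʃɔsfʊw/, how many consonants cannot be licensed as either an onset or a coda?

3

Syllabifying with onset maximization leaves /h/, /s/, /w/ stranded (only a nasal (/m/, /n/, or /ŋ/) is licensed in coda position; onsets are limited to one consonant).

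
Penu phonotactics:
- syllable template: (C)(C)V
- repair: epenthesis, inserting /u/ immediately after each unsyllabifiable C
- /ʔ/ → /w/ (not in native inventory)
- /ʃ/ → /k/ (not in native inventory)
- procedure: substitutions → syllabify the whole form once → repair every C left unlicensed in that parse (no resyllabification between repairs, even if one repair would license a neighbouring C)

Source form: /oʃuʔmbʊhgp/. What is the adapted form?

okuwumbʊhugupu

Substitution: /ʃ/ → /k/, /ʔ/ → /w/, giving /okuwmbʊhgp/.
Under (C)(C)V, the unsyllabifiable consonants are /w/, /h/, /g/, /p/ (no codas are permitted; onsets may contain at most 2 consonants).
Each unlicensed consonant becomes the onset of a new syllable: /w/ → /wu/, /h/ → /hu/, /g/ → /gu/, /p/ → /pu/.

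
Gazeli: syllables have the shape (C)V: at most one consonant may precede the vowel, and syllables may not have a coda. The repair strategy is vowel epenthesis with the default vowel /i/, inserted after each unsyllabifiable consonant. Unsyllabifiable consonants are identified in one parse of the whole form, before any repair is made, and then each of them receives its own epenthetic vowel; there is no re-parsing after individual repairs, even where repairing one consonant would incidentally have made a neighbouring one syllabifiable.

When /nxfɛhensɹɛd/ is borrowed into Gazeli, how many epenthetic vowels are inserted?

The unsyllabifiable consonants are /n/, /x/, /n/, /s/, /d/; each receives one epenthetic vowel.

5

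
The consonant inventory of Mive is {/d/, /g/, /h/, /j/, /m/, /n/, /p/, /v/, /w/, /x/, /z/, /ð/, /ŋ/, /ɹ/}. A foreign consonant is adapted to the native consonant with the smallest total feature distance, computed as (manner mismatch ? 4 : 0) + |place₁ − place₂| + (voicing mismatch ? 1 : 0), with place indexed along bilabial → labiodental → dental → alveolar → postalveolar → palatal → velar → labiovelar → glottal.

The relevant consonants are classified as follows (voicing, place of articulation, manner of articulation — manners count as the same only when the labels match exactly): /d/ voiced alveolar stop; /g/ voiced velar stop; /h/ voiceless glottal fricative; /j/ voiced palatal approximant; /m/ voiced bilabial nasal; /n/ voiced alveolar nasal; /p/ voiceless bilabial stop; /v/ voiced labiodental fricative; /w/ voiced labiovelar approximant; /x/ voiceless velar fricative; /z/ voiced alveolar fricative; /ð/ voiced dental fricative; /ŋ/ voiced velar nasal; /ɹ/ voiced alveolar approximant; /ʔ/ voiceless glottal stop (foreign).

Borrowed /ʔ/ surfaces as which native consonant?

g

/g/ is closest: same manner (stop), place distance 2 (glottal→velar), voicing differs (+1); total 3. Next closest is /h/ at distance 4.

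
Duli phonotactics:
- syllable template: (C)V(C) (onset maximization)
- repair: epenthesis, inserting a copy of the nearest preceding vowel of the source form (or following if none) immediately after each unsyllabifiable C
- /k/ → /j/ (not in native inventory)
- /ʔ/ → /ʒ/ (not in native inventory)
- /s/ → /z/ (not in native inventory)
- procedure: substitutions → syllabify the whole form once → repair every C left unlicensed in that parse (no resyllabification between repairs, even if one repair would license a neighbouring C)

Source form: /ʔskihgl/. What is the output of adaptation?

Substitution: /ʔ/ → /ʒ/, /s/ → /z/, /k/ → /j/, giving /ʒzjihgl/.
Syllabifying with onset maximization leaves /ʒ/, /z/, /g/, /l/ stranded (at most one coda consonant is licensed; onsets are limited to one consonant).
Epenthesis after each stranded consonant: /ʒ/ → /ʒi/, /z/ → /zi/, /g/ → /gi/, /l/ → /li/.

ʒizijihgili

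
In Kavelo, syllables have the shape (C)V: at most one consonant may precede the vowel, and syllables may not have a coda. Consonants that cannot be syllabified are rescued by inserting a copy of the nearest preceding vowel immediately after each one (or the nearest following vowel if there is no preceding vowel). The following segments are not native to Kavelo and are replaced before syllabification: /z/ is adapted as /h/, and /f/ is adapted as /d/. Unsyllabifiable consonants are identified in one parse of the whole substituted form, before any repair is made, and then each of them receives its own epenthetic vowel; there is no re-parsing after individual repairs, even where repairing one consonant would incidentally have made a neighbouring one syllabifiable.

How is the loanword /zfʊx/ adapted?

hʊdʊxʊ

Substitution: /z/ → /h/, /f/ → /d/, giving /hdʊx/.
Under (C)V, the unsyllabifiable consonants are /h/, /x/ (no codas are permitted; onsets are limited to one consonant).
Inserting the epenthetic vowel yields /h/ → /hʊ/, /x/ → /xʊ/.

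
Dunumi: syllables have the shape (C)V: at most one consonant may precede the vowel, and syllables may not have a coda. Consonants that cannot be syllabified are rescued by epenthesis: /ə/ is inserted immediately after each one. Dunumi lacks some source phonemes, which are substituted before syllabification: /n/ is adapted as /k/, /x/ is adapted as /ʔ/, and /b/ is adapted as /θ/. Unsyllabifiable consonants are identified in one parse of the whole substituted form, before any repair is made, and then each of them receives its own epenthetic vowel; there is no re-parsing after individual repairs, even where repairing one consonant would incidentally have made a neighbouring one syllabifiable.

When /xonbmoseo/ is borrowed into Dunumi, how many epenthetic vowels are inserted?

2

After substitution the input is /ʔokθmoseo/.
The unsyllabifiable consonants are /k/, /θ/; each receives one epenthetic vowel.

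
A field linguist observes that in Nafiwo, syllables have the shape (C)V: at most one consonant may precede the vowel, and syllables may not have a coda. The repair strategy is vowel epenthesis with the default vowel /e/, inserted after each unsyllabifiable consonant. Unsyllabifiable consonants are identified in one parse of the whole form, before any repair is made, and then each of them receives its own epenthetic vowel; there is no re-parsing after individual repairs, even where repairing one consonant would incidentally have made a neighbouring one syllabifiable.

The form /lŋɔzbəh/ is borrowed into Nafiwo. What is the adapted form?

leŋɔzebəhe

The consonants /l/, /z/, /h/ cannot be parsed into a legal (C)V syllable (no codas are permitted; onsets are limited to one consonant).
Each unlicensed consonant becomes the onset of a new syllable: /l/ → /le/, /z/ → /ze/, /h/ → /he/.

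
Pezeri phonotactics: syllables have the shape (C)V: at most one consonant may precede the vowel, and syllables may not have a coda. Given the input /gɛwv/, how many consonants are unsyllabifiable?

2

Syllabifying with onset maximization leaves /w/, /v/ stranded (no codas are permitted; onsets are limited to one consonant).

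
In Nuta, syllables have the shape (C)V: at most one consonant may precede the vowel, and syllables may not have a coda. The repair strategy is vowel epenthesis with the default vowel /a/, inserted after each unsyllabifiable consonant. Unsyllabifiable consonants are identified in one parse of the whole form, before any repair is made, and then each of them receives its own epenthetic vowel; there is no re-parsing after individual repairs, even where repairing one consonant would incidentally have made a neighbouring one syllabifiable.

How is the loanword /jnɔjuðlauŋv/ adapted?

Syllabifying with onset maximization leaves /j/, /ð/, /ŋ/, /v/ stranded (no codas are permitted; onsets are limited to one consonant).
Inserting the epenthetic vowel yields /j/ → /ja/, /ð/ → /ða/, /ŋ/ → /ŋa/, /v/ → /va/.

janɔjuðalauŋava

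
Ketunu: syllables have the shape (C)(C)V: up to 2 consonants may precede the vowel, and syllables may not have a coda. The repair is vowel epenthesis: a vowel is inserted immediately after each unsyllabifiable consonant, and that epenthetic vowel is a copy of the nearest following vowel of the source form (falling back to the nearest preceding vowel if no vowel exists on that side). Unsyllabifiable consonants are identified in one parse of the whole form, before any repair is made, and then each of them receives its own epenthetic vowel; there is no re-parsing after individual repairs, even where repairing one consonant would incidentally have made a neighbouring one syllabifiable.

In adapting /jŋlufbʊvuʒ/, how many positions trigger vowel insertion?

2

The unsyllabifiable consonants are /j/, /ʒ/; each receives one epenthetic vowel.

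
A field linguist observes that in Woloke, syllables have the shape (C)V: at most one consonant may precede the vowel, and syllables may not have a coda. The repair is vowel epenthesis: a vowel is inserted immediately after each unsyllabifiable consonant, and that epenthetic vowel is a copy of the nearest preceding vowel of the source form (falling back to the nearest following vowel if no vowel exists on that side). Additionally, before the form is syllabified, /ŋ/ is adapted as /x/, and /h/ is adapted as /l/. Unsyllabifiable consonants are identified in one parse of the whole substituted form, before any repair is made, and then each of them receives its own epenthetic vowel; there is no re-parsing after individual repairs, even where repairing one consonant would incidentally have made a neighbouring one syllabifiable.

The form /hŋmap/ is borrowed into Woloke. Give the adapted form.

Substitution: /h/ → /l/, /ŋ/ → /x/, giving /lxmap/.
The consonants /l/, /x/, /p/ cannot be parsed into a legal (C)V syllable (no codas are permitted; onsets are limited to one consonant).
Epenthesis after each stranded consonant: /l/ → /la/, /x/ → /xa/, /p/ → /pa/.

laxamapa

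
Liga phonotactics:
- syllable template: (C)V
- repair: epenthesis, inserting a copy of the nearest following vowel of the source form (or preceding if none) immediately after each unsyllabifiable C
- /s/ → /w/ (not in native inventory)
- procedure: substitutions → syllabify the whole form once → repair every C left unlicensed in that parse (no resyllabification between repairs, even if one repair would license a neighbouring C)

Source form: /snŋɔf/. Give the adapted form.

Substitution: /s/ → /w/, giving /wnŋɔf/.
The consonants /w/, /n/, /f/ cannot be parsed into a legal (C)V syllable (no codas are permitted; onsets are limited to one consonant).
Each unlicensed consonant becomes the onset of a new syllable: /w/ → /wɔ/, /n/ → /nɔ/, /f/ → /fɔ/.

wɔnɔŋɔfɔ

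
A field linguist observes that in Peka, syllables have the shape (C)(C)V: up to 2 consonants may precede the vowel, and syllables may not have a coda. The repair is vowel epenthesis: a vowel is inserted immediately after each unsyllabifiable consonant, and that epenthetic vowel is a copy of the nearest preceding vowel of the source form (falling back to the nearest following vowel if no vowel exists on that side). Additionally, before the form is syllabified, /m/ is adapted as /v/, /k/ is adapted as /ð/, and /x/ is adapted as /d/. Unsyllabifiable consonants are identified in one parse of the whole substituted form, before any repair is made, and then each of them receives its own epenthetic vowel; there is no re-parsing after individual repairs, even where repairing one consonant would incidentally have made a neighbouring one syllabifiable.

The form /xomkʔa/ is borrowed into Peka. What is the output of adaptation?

dovoðʔa

Substitution: /x/ → /d/, /m/ → /v/, /k/ → /ð/, giving /dovðʔa/.
Under (C)(C)V, the unsyllabifiable consonants are /v/ (no codas are permitted; onsets may contain at most 2 consonants).
Each unlicensed consonant becomes the onset of a new syllable: /v/ → /vo/.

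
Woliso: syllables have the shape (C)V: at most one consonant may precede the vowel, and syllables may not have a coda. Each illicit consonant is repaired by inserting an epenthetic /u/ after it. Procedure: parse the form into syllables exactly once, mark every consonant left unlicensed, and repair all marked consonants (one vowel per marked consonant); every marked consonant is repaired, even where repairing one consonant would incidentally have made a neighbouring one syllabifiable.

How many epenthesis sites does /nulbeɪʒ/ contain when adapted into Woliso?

The unsyllabifiable consonants are /l/, /ʒ/; each receives one epenthetic vowel.

2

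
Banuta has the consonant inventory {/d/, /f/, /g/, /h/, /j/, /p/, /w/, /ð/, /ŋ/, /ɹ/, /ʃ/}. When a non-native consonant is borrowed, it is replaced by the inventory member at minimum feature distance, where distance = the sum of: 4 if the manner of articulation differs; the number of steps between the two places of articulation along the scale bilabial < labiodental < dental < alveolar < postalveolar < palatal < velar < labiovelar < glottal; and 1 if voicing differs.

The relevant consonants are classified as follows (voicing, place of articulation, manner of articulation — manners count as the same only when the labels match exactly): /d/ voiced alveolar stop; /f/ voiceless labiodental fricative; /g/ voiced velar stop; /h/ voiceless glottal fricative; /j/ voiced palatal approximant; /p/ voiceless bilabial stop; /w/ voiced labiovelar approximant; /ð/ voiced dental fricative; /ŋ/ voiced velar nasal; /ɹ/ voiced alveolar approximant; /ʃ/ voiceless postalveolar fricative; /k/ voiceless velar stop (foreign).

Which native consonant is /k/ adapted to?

/g/ is closest: same manner (stop), place distance 0 (velar→velar), voicing differs (+1); total 1. Next closest is /d/ at distance 4.

g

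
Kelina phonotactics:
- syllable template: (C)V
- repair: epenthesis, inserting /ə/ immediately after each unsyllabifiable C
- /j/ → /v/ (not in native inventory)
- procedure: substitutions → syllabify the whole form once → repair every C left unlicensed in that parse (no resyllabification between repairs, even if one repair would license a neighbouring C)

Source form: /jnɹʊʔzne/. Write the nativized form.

vənəɹʊʔəzəne

Substitution: /j/ → /v/, giving /vnɹʊʔzne/.
The consonants /v/, /n/, /ʔ/, /z/ cannot be parsed into a legal (C)V syllable (no codas are permitted; onsets are limited to one consonant).
Each unlicensed consonant becomes the onset of a new syllable: /v/ → /və/, /n/ → /nə/, /ʔ/ → /ʔə/, /z/ → /zə/.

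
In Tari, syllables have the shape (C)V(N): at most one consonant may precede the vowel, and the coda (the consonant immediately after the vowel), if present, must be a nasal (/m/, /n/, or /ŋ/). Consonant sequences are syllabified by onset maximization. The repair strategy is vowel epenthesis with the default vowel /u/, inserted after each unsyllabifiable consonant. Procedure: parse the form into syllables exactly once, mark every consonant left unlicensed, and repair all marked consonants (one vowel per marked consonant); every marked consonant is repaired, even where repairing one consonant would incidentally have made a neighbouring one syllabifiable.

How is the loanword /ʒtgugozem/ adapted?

The consonants /ʒ/, /t/ cannot be parsed into a legal (C)V(N) syllable (only a nasal (/m/, /n/, or /ŋ/) is licensed in coda position; onsets are limited to one consonant).
Epenthesis after each stranded consonant: /ʒ/ → /ʒu/, /t/ → /tu/.

ʒutugugozem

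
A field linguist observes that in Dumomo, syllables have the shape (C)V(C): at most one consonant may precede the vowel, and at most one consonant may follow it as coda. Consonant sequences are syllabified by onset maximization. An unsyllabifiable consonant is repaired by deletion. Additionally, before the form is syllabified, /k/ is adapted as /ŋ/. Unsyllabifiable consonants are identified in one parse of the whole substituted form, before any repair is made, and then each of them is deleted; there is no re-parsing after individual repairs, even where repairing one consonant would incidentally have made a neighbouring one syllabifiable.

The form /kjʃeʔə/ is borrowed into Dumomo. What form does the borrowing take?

Substitution: /k/ → /ŋ/, giving /ŋjʃeʔə/.
Under (C)V(C), the unsyllabifiable consonants are /ŋ/, /j/ (at most one coda consonant is licensed; onsets are limited to one consonant).
Each unlicensed consonant is deleted: /ŋ/, /j/.

ʃeʔə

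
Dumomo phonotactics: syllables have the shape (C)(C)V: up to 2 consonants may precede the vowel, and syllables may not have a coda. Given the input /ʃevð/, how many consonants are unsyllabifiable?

Under (C)(C)V, the unsyllabifiable consonants are /v/, /ð/ (no codas are permitted; onsets may contain at most 2 consonants).

2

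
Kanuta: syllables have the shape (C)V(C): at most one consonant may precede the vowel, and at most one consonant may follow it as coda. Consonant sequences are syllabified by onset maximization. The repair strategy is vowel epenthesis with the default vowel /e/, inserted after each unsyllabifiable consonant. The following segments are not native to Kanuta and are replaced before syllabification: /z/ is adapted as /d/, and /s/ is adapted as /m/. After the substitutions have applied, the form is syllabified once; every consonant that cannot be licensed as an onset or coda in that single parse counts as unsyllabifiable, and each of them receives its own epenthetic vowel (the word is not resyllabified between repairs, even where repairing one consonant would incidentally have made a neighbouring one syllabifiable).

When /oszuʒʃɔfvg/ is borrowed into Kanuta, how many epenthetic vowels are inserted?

2

After substitution the input is /omduʒʃɔfvg/.
The unsyllabifiable consonants are /v/, /g/; each receives one epenthetic vowel.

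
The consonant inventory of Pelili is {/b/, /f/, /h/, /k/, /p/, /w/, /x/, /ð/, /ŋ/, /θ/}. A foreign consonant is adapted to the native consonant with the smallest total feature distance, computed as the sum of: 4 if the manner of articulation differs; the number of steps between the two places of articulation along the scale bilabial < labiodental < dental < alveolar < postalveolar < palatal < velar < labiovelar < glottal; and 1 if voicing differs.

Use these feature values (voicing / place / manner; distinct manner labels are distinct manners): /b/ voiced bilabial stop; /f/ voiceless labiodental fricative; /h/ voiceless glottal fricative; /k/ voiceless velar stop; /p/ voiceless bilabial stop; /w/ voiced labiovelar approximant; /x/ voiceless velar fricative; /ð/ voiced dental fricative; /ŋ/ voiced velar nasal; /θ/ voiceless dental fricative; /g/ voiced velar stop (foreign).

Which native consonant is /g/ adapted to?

k

/k/ is closest: same manner (stop), place distance 0 (velar→velar), voicing differs (+1); total 1. Next closest is /ŋ/ at distance 4.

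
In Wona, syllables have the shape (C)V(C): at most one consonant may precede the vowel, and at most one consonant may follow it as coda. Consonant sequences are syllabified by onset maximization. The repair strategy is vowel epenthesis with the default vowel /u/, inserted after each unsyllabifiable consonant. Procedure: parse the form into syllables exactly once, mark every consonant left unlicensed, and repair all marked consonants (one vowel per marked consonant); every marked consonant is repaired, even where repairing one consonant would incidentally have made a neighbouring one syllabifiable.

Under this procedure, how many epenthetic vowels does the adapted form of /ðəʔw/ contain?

1

The unsyllabifiable consonants are /w/; each receives one epenthetic vowel.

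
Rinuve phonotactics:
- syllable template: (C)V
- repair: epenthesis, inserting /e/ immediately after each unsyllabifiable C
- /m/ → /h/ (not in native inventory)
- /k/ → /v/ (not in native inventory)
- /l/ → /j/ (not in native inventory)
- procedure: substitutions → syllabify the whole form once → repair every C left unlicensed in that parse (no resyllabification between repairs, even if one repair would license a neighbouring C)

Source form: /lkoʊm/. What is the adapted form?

jevoʊhe

Substitution: /l/ → /j/, /k/ → /v/, /m/ → /h/, giving /jvoʊh/.
Syllabifying with onset maximization leaves /j/, /h/ stranded (no codas are permitted; onsets are limited to one consonant).
Inserting the epenthetic vowel yields /j/ → /je/, /h/ → /he/.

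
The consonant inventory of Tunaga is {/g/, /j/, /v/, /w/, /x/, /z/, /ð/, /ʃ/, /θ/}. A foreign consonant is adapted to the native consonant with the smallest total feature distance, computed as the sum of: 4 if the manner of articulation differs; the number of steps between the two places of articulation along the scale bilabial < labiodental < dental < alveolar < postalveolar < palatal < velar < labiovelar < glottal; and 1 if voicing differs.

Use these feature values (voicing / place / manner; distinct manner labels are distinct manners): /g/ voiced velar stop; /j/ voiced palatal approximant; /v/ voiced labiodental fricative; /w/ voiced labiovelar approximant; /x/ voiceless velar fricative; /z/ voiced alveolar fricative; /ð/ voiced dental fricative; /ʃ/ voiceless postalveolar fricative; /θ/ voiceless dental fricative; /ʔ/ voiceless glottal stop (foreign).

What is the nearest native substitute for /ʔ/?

g

/g/ is closest: same manner (stop), place distance 2 (glottal→velar), voicing differs (+1); total 3. Next closest is /w/ at distance 6.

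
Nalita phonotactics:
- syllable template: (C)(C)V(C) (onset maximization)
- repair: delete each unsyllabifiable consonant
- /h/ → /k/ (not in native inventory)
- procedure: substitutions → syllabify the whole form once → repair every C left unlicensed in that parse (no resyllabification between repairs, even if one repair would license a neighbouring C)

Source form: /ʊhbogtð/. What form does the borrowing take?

Substitution: /h/ → /k/, giving /ʊkbogtð/.
Under (C)(C)V(C), the unsyllabifiable consonants are /t/, /ð/ (at most one coda consonant is licensed; onsets may contain at most 2 consonants).
Deletion applies to /t/, /ð/.

ʊkbog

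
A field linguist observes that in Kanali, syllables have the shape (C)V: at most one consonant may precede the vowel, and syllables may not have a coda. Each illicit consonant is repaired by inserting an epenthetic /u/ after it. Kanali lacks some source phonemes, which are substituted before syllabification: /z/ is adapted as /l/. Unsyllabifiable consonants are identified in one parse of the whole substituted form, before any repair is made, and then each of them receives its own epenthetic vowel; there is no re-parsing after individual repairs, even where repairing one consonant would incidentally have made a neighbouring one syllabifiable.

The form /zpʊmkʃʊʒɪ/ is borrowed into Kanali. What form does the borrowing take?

lupʊmukuʃʊʒɪ

Substitution: /z/ → /l/, giving /lpʊmkʃʊʒɪ/.
Under (C)V, the unsyllabifiable consonants are /l/, /m/, /k/ (no codas are permitted; onsets are limited to one consonant).
Each unlicensed consonant becomes the onset of a new syllable: /l/ → /lu/, /m/ → /mu/, /k/ → /ku/.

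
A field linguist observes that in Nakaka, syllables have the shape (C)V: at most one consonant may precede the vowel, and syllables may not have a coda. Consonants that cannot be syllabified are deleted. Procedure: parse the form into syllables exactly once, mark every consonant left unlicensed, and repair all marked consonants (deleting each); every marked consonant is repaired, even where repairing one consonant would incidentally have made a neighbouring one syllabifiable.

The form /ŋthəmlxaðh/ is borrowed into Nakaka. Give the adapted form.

The consonants /ŋ/, /t/, /m/, /l/, /ð/, /h/ cannot be parsed into a legal (C)V syllable (no codas are permitted; onsets are limited to one consonant).
Deletion applies to /ŋ/, /t/, /m/, /l/, /ð/, /h/.

həxa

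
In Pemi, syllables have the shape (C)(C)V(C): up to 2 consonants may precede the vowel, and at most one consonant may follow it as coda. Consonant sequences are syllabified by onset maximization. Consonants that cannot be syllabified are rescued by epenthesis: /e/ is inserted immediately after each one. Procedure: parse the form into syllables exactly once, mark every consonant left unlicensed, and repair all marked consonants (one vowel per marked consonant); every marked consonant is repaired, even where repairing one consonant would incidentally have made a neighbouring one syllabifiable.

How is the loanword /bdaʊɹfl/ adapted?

bdaʊɹfele

Under (C)(C)V(C), the unsyllabifiable consonants are /f/, /l/ (at most one coda consonant is licensed; onsets may contain at most 2 consonants).
Each unlicensed consonant becomes the onset of a new syllable: /f/ → /fe/, /l/ → /le/.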